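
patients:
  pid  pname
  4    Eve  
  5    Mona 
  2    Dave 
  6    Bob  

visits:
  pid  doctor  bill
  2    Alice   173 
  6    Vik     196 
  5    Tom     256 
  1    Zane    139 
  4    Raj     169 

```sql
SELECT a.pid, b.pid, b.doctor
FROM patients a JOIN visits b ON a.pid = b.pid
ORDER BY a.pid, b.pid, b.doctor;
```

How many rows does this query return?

4

INNER JOIN keeps only pairs where the ON condition holds.
Matching on a.pid = b.pid.
- a (pid=4) pairs with 1 row(s) of b.
- a (pid=5) pairs with 1 row(s) of b.
- a (pid=2) pairs with 1 row(s) of b.
- a (pid=6) pairs with 1 row(s) of b.
Total: 4 rows.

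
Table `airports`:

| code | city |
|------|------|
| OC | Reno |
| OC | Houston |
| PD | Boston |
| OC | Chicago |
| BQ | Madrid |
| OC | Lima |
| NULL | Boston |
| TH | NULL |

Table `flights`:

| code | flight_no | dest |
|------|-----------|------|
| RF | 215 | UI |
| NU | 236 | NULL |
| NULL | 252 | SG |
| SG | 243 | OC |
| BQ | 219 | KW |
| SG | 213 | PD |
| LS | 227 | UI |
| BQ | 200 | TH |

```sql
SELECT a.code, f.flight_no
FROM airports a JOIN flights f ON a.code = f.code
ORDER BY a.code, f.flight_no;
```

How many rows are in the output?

INNER JOIN keeps only pairs where the ON condition holds.
Matching on a.code = f.code. A NULL in a compared column never satisfies the condition.
Matched pairs: 2.
Total: 2 rows.

2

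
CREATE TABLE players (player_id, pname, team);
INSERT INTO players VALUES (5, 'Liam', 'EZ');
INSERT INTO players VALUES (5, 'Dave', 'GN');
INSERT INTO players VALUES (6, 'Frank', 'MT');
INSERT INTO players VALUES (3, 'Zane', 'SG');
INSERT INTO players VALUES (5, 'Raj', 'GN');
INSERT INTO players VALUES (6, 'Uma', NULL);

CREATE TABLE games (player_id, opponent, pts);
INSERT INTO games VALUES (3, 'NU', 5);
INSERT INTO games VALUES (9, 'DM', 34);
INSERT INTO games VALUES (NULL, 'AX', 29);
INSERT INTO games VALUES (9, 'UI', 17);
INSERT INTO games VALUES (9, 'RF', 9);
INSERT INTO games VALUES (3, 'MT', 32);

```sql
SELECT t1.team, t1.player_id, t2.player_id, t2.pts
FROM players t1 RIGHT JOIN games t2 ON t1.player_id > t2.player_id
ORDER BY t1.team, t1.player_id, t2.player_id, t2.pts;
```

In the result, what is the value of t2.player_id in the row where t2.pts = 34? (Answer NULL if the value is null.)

9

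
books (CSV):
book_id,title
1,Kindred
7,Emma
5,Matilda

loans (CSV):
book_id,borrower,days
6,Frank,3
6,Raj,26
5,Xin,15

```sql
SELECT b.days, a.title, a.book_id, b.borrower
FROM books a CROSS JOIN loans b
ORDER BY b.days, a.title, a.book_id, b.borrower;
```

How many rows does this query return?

9

CROSS JOIN pairs every row of `books` with every row of `loans`: 3 × 3 = 9 rows.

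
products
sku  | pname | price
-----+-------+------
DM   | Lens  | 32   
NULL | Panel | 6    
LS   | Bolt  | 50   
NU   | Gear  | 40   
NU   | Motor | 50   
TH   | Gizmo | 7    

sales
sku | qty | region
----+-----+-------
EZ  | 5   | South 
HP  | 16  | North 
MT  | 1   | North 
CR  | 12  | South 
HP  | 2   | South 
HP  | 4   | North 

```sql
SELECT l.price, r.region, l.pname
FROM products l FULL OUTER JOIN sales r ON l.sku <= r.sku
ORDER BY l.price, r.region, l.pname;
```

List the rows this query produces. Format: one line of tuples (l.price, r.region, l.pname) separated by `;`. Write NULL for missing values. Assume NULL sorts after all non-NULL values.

FULL OUTER JOIN keeps every row from both sides; unmatched rows get NULL for the other side's columns.
Matching on l.sku <= r.sku. A NULL in a compared column never satisfies the condition.
Matched pairs: 6; unmatched l rows kept: 4; unmatched r rows kept: 1.

(6, NULL, Panel); (7, NULL, Gizmo); (32, North, Lens); (32, North, Lens); (32, North, Lens); (32, South, Lens); (32, South, Lens); (40, NULL, Gear); (50, North, Bolt); (50, NULL, Motor); (NULL, South, NULL)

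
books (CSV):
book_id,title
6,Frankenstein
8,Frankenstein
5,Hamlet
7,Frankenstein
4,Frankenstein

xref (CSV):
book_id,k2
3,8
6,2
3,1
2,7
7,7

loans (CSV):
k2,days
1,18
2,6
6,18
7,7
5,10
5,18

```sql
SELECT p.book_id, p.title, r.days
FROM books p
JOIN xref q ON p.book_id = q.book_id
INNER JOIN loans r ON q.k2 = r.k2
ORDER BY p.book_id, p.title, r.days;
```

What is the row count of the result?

2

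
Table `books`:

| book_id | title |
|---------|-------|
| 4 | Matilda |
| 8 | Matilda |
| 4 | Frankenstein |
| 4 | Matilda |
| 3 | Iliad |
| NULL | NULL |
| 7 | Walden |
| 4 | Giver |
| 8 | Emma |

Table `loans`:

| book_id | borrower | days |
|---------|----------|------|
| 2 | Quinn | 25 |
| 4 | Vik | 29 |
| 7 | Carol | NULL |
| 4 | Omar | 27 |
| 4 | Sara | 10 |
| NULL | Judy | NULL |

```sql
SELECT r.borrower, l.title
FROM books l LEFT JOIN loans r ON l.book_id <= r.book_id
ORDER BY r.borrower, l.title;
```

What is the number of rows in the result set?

24

LEFT JOIN keeps every row from `books`; unmatched rows get NULL for `loans`'s columns.
Matching on l.book_id <= r.book_id. A NULL in a compared column never satisfies the condition.
- l[0] book_id=4 → 4 match(es) in r → 4 row(s).
- l[1] book_id=8 → no match; kept with NULLs on the r side.
- l[2] book_id=4 → 4 match(es) in r → 4 row(s).
- l[3] book_id=4 → 4 match(es) in r → 4 row(s).
- l[4] book_id=3 → 4 match(es) in r → 4 row(s).
- l[5] book_id=NULL → no match; kept with NULLs on the r side.
- l[6] book_id=7 → 1 match(es) in r → 1 row(s).
- l[7] book_id=4 → 4 match(es) in r → 4 row(s).
- l[8] book_id=8 → no match; kept with NULLs on the r side.
Total: 21 matched + 3 padded = 24 rows.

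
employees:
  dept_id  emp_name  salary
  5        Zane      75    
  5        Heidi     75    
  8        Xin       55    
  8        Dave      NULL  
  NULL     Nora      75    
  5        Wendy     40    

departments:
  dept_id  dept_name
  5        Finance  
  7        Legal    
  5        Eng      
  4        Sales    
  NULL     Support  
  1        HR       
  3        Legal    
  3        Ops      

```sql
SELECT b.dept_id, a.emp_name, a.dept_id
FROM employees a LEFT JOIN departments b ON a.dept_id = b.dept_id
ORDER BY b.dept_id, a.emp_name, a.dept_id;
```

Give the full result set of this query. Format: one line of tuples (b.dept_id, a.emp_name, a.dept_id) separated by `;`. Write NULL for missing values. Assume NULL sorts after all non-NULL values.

(5, Heidi, 5); (5, Heidi, 5); (5, Wendy, 5); (5, Wendy, 5); (5, Zane, 5); (5, Zane, 5); (NULL, Dave, 8); (NULL, Nora, NULL); (NULL, Xin, 8)

LEFT JOIN keeps every row from `employees`; unmatched rows get NULL for `departments`'s columns.
Matching on a.dept_id = b.dept_id. A NULL in a compared column never satisfies the condition.
- a row (dept_id=5): matches 2 b row(s) → 2 output row(s).
- a row (dept_id=5): matches 2 b row(s) → 2 output row(s).
- a row (dept_id=8): no match → kept, b columns NULL.
- a row (dept_id=8): no match → kept, b columns NULL.
- a row (dept_id=NULL): no match → kept, b columns NULL.
- a row (dept_id=5): matches 2 b row(s) → 2 output row(s).
After projecting and ordering:
b.dept_id | a.emp_name | a.dept_id
5 | Heidi | 5
5 | Heidi | 5
5 | Wendy | 5
5 | Wendy | 5
5 | Zane | 5
5 | Zane | 5
NULL | Dave | 8
NULL | Nora | NULL
NULL | Xin | 8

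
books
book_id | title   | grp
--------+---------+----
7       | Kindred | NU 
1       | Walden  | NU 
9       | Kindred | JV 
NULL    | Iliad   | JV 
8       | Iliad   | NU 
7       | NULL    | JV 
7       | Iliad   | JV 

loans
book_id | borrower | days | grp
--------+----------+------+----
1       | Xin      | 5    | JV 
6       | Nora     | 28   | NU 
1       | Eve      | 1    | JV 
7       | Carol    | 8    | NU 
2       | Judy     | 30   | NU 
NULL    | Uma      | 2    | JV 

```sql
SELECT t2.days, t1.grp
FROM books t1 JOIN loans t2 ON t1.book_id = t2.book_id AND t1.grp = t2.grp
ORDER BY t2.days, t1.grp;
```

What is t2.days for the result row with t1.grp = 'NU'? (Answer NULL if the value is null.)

8

INNER JOIN keeps only pairs where the ON condition holds.
Matching on t1.book_id = t2.book_id AND t1.grp = t2.grp. A NULL in a compared column never satisfies the condition.
Matched pairs: 1.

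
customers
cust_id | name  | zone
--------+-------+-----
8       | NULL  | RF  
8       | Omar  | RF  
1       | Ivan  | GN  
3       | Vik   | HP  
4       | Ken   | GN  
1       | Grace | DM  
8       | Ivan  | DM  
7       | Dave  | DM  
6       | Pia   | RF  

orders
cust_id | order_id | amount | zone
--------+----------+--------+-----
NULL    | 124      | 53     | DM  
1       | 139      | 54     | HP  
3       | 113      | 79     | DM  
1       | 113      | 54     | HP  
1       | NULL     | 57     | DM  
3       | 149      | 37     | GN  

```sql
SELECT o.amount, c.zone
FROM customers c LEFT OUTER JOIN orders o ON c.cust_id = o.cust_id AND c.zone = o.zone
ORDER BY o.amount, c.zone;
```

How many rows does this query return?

LEFT JOIN keeps every row from `customers`; unmatched rows get NULL for `orders`'s columns.
Matching on c.cust_id = o.cust_id AND c.zone = o.zone. A NULL in a compared column never satisfies the condition.
Matched pairs: 1; unmatched c rows kept: 8.
Total: 1 matched + 8 padded = 9 rows.

9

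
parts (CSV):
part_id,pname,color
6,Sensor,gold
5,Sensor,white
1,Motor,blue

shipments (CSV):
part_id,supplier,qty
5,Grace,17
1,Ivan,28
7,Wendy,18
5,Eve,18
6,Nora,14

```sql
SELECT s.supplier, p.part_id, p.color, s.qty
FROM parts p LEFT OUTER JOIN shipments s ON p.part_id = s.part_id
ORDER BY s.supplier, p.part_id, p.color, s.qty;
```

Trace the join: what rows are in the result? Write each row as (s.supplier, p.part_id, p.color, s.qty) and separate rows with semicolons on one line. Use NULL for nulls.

(Eve, 5, white, 18); (Grace, 5, white, 17); (Ivan, 1, blue, 28); (Nora, 6, gold, 14)

LEFT JOIN keeps every row from `parts`; unmatched rows get NULL for `shipments`'s columns.
Matching on p.part_id = s.part_id.
- p row (part_id=6): matches 1 s row(s) → 1 output row(s).
- p row (part_id=5): matches 2 s row(s) → 2 output row(s).
- p row (part_id=1): matches 1 s row(s) → 1 output row(s).
After projecting and ordering:
s.supplier | p.part_id | p.color | s.qty
Eve | 5 | white | 18
Grace | 5 | white | 17
Ivan | 1 | blue | 28
Nora | 6 | gold | 14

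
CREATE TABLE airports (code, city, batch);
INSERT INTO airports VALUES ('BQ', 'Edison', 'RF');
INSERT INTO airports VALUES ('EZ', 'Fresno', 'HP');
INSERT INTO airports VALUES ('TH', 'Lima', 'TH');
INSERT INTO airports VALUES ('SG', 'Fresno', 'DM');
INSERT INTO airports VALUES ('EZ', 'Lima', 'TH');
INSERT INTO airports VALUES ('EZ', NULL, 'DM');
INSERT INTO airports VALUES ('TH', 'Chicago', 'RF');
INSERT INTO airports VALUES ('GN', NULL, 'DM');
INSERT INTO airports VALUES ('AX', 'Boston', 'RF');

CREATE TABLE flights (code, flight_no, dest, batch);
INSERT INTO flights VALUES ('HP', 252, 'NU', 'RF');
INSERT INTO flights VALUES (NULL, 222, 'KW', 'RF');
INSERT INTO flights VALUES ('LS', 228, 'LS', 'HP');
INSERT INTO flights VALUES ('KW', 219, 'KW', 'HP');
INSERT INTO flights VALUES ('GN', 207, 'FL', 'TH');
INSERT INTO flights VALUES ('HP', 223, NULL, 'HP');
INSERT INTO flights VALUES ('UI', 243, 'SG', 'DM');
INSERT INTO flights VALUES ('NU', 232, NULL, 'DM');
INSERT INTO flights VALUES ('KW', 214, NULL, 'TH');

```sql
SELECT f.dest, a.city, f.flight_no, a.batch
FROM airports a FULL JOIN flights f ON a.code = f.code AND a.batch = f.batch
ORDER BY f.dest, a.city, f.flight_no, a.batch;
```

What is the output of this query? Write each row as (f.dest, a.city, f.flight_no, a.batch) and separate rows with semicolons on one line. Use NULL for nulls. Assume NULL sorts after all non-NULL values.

FULL OUTER JOIN keeps every row from both sides; unmatched rows get NULL for the other side's columns.
Matching on a.code = f.code AND a.batch = f.batch. A NULL in a compared column never satisfies the condition.
- a[0] code=BQ, batch=RF → no match; kept with NULLs on the f side.
- a[1] code=EZ, batch=HP → no match; kept with NULLs on the f side.
- a[2] code=TH, batch=TH → no match; kept with NULLs on the f side.
- a[3] code=SG, batch=DM → no match; kept with NULLs on the f side.
- a[4] code=EZ, batch=TH → no match; kept with NULLs on the f side.
- a[5] code=EZ, batch=DM → no match; kept with NULLs on the f side.
- a[6] code=TH, batch=RF → no match; kept with NULLs on the f side.
- a[7] code=GN, batch=DM → no match; kept with NULLs on the f side.
- a[8] code=AX, batch=RF → no match; kept with NULLs on the f side.
- 9 row(s) from f found no a partner → padded with NULL.

(FL, NULL, 207, NULL); (KW, NULL, 219, NULL); (KW, NULL, 222, NULL); (LS, NULL, 228, NULL); (NU, NULL, 252, NULL); (SG, NULL, 243, NULL); (NULL, Boston, NULL, RF); (NULL, Chicago, NULL, RF); (NULL, Edison, NULL, RF); (NULL, Fresno, NULL, DM); (NULL, Fresno, NULL, HP); (NULL, Lima, NULL, TH); (NULL, Lima, NULL, TH); (NULL, NULL, 214, NULL); (NULL, NULL, 223, NULL); (NULL, NULL, 232, NULL); (NULL, NULL, NULL, DM); (NULL, NULL, NULL, DM)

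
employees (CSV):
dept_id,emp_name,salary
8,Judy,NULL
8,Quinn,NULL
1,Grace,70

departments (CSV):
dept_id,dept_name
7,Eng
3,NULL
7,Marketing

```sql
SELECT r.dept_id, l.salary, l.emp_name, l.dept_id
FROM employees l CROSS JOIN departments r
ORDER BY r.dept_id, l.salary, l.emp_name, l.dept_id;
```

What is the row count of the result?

9

CROSS JOIN pairs every row of `employees` with every row of `departments`: 3 × 3 = 9 rows.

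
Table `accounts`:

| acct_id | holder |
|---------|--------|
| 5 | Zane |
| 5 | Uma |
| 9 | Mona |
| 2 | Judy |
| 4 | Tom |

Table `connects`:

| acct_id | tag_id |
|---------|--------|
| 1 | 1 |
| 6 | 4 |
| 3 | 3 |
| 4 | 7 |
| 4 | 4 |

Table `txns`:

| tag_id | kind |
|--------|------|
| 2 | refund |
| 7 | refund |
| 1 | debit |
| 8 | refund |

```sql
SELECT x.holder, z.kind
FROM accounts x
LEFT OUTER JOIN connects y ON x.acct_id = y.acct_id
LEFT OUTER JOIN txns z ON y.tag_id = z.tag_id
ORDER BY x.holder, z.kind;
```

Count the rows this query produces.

6

Evaluate left to right. First `accounts x LEFT JOIN connects y` on acct_id: 6 row(s).
Then LEFT JOIN `txns z` on tag_id: each of those 6 rows is kept; rows whose y.tag_id has no match in z get NULL for z's columns.
Result: 6 row(s).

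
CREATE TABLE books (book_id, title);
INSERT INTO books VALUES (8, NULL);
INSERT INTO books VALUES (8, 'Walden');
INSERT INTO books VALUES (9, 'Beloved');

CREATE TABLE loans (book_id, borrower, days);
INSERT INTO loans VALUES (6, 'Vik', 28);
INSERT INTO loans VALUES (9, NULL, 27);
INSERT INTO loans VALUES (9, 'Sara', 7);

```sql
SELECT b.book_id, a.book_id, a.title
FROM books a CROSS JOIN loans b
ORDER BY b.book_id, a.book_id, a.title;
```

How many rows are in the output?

9

CROSS JOIN pairs every row of `books` with every row of `loans`: 3 × 3 = 9 rows.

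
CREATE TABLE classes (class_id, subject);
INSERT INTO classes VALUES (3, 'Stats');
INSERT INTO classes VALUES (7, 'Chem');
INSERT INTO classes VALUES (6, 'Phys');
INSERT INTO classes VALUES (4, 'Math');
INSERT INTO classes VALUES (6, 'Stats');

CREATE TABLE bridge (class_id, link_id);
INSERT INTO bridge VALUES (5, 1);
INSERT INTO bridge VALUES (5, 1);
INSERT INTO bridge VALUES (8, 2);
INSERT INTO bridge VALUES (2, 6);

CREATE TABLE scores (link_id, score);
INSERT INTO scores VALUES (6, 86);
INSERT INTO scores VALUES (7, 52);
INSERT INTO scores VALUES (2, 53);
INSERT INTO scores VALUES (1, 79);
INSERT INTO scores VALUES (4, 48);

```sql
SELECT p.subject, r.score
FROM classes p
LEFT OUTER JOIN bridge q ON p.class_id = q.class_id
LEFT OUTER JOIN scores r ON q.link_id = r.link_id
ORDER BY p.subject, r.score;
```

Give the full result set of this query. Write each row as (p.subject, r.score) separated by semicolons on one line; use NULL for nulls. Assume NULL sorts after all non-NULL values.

(Chem, NULL); (Math, NULL); (Phys, NULL); (Stats, NULL); (Stats, NULL)

Joins associate left-to-right: classes LEFT JOIN bridge on class_id gives 5 intermediate row(s).
Then LEFT JOIN `scores r` on link_id: each of those 5 rows is kept; rows whose q.link_id has no match in r get NULL for r's columns.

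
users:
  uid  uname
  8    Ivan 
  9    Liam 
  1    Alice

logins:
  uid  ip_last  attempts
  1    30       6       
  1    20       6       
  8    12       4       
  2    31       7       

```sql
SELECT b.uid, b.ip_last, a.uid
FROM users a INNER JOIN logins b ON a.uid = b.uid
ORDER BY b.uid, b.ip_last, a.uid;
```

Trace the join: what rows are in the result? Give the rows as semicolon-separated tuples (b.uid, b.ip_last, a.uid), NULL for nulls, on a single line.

(1, 20, 1); (1, 30, 1); (8, 12, 8)

INNER JOIN keeps only pairs where the ON condition holds.
Matching on a.uid = b.uid.
Matched pairs: 3.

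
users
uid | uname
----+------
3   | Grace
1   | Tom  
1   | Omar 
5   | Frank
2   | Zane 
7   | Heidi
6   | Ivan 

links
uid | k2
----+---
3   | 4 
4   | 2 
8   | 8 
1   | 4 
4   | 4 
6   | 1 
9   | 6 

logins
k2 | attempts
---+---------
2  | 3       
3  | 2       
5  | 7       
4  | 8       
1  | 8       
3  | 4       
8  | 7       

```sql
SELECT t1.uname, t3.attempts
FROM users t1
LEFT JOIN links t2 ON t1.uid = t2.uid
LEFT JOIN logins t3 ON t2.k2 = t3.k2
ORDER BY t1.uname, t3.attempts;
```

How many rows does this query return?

7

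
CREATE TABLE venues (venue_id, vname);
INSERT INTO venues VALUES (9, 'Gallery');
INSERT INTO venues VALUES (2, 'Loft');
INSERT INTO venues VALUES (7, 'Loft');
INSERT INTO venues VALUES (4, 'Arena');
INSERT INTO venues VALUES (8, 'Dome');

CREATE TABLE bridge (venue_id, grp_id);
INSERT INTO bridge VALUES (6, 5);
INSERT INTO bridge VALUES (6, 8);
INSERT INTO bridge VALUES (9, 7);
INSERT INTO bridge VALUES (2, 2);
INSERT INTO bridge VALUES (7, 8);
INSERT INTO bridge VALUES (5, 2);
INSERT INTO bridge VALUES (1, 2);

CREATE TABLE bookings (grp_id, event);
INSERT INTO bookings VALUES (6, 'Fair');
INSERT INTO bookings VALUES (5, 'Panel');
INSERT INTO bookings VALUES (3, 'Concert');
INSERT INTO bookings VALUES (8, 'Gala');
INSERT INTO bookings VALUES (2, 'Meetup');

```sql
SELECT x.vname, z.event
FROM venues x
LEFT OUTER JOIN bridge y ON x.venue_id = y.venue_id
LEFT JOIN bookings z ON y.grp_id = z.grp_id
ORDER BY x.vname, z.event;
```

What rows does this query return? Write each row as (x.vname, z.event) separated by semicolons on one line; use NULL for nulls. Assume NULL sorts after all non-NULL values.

Step 1 — x LEFT JOIN y on venue_id → 5 row(s).
Then LEFT JOIN `bookings z` on grp_id: each of those 5 rows is kept; rows whose y.grp_id has no match in z get NULL for z's columns.

(Arena, NULL); (Dome, NULL); (Gallery, NULL); (Loft, Gala); (Loft, Meetup)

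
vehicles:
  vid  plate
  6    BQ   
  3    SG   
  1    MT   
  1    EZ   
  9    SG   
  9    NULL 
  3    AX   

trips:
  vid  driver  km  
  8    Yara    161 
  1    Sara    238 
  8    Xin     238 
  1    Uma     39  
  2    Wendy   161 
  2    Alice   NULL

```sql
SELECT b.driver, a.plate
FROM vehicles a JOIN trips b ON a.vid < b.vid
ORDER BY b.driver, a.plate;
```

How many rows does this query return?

INNER JOIN keeps only pairs where the ON condition holds.
Matching on a.vid < b.vid.
Matched pairs: 14.
Total: 14 rows.

14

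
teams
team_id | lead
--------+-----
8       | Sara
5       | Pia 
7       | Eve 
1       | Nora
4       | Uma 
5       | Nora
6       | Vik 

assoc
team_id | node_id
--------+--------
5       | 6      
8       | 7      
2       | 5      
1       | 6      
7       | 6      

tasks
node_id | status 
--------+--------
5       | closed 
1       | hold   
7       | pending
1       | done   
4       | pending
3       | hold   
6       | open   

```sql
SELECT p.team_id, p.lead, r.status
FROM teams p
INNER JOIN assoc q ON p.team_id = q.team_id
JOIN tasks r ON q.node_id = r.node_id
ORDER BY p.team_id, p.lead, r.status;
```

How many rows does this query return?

5

Evaluate left to right. First `teams p INNER JOIN assoc q` on team_id: 5 row(s).
Then INNER JOIN `tasks r` on node_id: keep only rows whose q.node_id appears in r.
Result: 5 row(s).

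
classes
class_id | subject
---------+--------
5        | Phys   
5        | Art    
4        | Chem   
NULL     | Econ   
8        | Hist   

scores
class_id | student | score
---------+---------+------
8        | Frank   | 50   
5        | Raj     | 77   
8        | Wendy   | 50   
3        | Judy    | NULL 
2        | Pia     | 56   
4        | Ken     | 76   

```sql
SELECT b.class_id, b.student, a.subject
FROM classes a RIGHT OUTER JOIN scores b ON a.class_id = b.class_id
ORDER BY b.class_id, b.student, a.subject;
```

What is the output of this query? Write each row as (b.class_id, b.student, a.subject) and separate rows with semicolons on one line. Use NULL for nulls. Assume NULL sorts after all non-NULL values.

RIGHT JOIN keeps every row from `scores`; unmatched rows get NULL for `classes`'s columns.
Matching on a.class_id = b.class_id. A NULL in a compared column never satisfies the condition.
- a[0] class_id=5 → 1 match(es) in b → 1 row(s).
- a[1] class_id=5 → 1 match(es) in b → 1 row(s).
- a[2] class_id=4 → 1 match(es) in b → 1 row(s).
- a[3] class_id=NULL → no match.
- a[4] class_id=8 → 2 match(es) in b → 2 row(s).
- 2 b row(s) had no a match → kept, a columns NULL.
After projecting and ordering:
b.class_id | b.student | a.subject
2 | Pia | NULL
3 | Judy | NULL
4 | Ken | Chem
5 | Raj | Art
5 | Raj | Phys
8 | Frank | Hist
8 | Wendy | Hist

(2, Pia, NULL); (3, Judy, NULL); (4, Ken, Chem); (5, Raj, Art); (5, Raj, Phys); (8, Frank, Hist); (8, Wendy, Hist)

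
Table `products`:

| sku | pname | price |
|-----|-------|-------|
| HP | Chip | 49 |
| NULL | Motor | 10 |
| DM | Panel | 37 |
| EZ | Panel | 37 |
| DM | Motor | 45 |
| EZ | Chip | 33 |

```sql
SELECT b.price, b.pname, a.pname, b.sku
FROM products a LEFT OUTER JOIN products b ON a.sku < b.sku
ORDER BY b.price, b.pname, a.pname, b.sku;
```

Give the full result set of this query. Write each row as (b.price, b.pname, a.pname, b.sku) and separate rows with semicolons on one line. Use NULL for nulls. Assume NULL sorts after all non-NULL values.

(33, Chip, Motor, EZ); (33, Chip, Panel, EZ); (37, Panel, Motor, EZ); (37, Panel, Panel, EZ); (49, Chip, Chip, HP); (49, Chip, Motor, HP); (49, Chip, Panel, HP); (49, Chip, Panel, HP); (NULL, NULL, Chip, NULL); (NULL, NULL, Motor, NULL)

LEFT JOIN keeps every row from `products a`; unmatched rows get NULL for `products b`'s columns.
Matching on a.sku < b.sku. A NULL in a compared column never satisfies the condition.
Matched pairs: 8; unmatched a rows kept: 2.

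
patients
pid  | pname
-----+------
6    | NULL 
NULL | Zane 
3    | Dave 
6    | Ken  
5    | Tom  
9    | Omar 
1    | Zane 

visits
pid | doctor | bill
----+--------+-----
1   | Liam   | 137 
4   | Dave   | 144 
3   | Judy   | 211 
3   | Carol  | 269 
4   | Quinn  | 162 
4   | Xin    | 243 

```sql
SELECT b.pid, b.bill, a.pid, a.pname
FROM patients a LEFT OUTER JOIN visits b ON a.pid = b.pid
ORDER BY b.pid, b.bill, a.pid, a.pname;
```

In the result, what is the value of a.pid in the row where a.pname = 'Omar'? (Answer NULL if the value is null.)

LEFT JOIN keeps every row from `patients`; unmatched rows get NULL for `visits`'s columns.
Matching on a.pid = b.pid. A NULL in a compared column never satisfies the condition.
- a row (pid=6): no match → kept, b columns NULL.
- a row (pid=NULL): no match → kept, b columns NULL.
- a row (pid=3): matches 2 b row(s) → 2 output row(s).
- a row (pid=6): no match → kept, b columns NULL.
- a row (pid=5): no match → kept, b columns NULL.
- a row (pid=9): no match → kept, b columns NULL.
- a row (pid=1): matches 1 b row(s) → 1 output row(s).

9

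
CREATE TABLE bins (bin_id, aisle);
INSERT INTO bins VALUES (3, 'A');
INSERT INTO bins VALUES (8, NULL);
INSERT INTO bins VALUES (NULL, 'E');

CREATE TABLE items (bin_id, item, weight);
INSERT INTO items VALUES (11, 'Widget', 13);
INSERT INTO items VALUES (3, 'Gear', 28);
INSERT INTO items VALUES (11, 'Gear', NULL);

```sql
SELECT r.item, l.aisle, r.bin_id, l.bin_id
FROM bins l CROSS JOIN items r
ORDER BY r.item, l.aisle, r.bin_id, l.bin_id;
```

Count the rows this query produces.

9

CROSS JOIN pairs every row of `bins` with every row of `items`: 3 × 3 = 9 rows.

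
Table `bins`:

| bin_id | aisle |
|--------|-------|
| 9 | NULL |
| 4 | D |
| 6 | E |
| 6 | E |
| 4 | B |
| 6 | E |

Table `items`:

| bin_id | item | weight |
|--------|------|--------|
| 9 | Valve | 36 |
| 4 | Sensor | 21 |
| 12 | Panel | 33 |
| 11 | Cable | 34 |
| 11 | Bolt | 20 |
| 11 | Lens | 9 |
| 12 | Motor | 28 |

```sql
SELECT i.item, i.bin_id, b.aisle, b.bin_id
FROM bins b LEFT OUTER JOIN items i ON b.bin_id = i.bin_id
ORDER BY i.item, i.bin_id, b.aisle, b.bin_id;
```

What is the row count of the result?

6

LEFT JOIN keeps every row from `bins`; unmatched rows get NULL for `items`'s columns.
Matching on b.bin_id = i.bin_id.
Matched pairs: 3; unmatched b rows kept: 3.
Total: 3 matched + 3 padded = 6 rows.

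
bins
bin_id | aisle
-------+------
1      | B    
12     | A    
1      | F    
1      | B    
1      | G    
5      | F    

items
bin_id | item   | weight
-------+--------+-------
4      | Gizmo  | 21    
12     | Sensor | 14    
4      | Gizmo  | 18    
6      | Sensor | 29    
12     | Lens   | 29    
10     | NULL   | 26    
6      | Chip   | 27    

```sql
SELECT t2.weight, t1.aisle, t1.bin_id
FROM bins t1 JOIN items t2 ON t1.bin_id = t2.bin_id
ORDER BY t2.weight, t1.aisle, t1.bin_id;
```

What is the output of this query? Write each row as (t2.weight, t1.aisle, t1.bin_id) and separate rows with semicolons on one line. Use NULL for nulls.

(14, A, 12); (29, A, 12)

INNER JOIN keeps only pairs where the ON condition holds.
Matching on t1.bin_id = t2.bin_id.
- t1 (bin_id=1) has no partner → excluded.
- t1 (bin_id=12) pairs with 2 row(s) of t2.
- t1 (bin_id=1) has no partner → excluded.
- t1 (bin_id=1) has no partner → excluded.
- t1 (bin_id=1) has no partner → excluded.
- t1 (bin_id=5) has no partner → excluded.
After projecting and ordering:
t2.weight | t1.aisle | t1.bin_id
14 | A | 12
29 | A | 12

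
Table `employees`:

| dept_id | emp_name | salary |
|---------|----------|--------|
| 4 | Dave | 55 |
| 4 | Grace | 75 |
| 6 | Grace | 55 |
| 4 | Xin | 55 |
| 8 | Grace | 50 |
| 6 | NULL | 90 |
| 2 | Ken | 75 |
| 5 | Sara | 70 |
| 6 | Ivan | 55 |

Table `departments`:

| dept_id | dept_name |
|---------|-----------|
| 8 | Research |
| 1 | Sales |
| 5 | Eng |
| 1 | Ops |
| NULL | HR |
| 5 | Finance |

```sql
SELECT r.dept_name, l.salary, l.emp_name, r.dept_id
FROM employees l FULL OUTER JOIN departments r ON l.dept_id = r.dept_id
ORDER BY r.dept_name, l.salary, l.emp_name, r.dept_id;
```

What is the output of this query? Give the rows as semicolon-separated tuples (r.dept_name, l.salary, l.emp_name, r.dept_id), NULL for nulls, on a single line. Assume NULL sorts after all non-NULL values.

FULL OUTER JOIN keeps every row from both sides; unmatched rows get NULL for the other side's columns.
Matching on l.dept_id = r.dept_id. A NULL in a compared column never satisfies the condition.
- l (dept_id=4) has no partner → padded with NULL.
- l (dept_id=4) has no partner → padded with NULL.
- l (dept_id=6) has no partner → padded with NULL.
- l (dept_id=4) has no partner → padded with NULL.
- l (dept_id=8) pairs with 1 row(s) of r.
- l (dept_id=6) has no partner → padded with NULL.
- l (dept_id=2) has no partner → padded with NULL.
- l (dept_id=5) pairs with 2 row(s) of r.
- l (dept_id=6) has no partner → padded with NULL.
- plus 3 unmatched r row(s), each kept with NULL l columns.

(Eng, 70, Sara, 5); (Finance, 70, Sara, 5); (HR, NULL, NULL, NULL); (Ops, NULL, NULL, 1); (Research, 50, Grace, 8); (Sales, NULL, NULL, 1); (NULL, 55, Dave, NULL); (NULL, 55, Grace, NULL); (NULL, 55, Ivan, NULL); (NULL, 55, Xin, NULL); (NULL, 75, Grace, NULL); (NULL, 75, Ken, NULL); (NULL, 90, NULL, NULL)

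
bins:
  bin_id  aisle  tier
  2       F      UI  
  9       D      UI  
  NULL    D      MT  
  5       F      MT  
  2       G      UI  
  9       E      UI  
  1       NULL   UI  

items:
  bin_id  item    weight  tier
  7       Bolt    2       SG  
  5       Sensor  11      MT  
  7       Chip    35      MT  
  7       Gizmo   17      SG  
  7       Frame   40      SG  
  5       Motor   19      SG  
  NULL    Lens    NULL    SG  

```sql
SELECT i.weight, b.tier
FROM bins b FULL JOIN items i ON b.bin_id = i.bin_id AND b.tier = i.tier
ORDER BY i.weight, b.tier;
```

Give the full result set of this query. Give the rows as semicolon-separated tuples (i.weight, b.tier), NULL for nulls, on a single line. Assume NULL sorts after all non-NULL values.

FULL OUTER JOIN keeps every row from both sides; unmatched rows get NULL for the other side's columns.
Matching on b.bin_id = i.bin_id AND b.tier = i.tier. A NULL in a compared column never satisfies the condition.
Matched pairs: 1; unmatched b rows kept: 6; unmatched i rows kept: 6.

(2, NULL); (11, MT); (17, NULL); (19, NULL); (35, NULL); (40, NULL); (NULL, MT); (NULL, UI); (NULL, UI); (NULL, UI); (NULL, UI); (NULL, UI); (NULL, NULL)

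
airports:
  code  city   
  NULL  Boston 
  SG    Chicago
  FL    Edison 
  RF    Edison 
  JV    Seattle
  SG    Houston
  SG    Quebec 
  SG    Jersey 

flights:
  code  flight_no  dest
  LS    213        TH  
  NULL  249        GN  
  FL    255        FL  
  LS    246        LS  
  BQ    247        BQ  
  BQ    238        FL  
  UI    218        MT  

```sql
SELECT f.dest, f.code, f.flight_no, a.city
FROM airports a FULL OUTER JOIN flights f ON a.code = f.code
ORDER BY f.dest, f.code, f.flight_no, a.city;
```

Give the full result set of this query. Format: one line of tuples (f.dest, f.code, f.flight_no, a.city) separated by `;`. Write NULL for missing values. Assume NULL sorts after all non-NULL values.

(BQ, BQ, 247, NULL); (FL, BQ, 238, NULL); (FL, FL, 255, Edison); (GN, NULL, 249, NULL); (LS, LS, 246, NULL); (MT, UI, 218, NULL); (TH, LS, 213, NULL); (NULL, NULL, NULL, Boston); (NULL, NULL, NULL, Chicago); (NULL, NULL, NULL, Edison); (NULL, NULL, NULL, Houston); (NULL, NULL, NULL, Jersey); (NULL, NULL, NULL, Quebec); (NULL, NULL, NULL, Seattle)

FULL OUTER JOIN keeps every row from both sides; unmatched rows get NULL for the other side's columns.
Matching on a.code = f.code. A NULL in a compared column never satisfies the condition.
- a (code=NULL) has no partner → padded with NULL.
- a (code=SG) has no partner → padded with NULL.
- a (code=FL) pairs with 1 row(s) of f.
- a (code=RF) has no partner → padded with NULL.
- a (code=JV) has no partner → padded with NULL.
- a (code=SG) has no partner → padded with NULL.
- a (code=SG) has no partner → padded with NULL.
- a (code=SG) has no partner → padded with NULL.
- 6 f row(s) had no a match → kept, a columns NULL.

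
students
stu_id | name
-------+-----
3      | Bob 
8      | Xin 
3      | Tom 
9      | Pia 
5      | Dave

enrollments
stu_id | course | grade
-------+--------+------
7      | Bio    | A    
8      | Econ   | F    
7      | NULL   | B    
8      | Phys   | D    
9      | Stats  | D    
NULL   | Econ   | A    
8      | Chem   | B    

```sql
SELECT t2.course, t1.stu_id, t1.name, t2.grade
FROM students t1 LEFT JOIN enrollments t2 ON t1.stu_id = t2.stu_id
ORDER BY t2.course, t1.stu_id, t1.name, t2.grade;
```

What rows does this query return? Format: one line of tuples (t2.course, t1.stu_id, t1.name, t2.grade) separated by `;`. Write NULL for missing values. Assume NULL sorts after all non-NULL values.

LEFT JOIN keeps every row from `students`; unmatched rows get NULL for `enrollments`'s columns.
Matching on t1.stu_id = t2.stu_id. A NULL in a compared column never satisfies the condition.
Matched pairs: 4; unmatched t1 rows kept: 3.

(Chem, 8, Xin, B); (Econ, 8, Xin, F); (Phys, 8, Xin, D); (Stats, 9, Pia, D); (NULL, 3, Bob, NULL); (NULL, 3, Tom, NULL); (NULL, 5, Dave, NULL)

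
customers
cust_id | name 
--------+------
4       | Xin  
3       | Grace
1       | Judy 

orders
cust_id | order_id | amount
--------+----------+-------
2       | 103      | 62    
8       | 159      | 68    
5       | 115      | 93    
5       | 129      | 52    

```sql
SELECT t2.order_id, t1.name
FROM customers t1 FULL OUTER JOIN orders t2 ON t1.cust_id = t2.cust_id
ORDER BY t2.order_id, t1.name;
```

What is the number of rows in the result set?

FULL OUTER JOIN keeps every row from both sides; unmatched rows get NULL for the other side's columns.
Matching on t1.cust_id = t2.cust_id.
- t1 (cust_id=4) has no partner → padded with NULL.
- t1 (cust_id=3) has no partner → padded with NULL.
- t1 (cust_id=1) has no partner → padded with NULL.
- 4 t2 row(s) had no t1 match → kept, t1 columns NULL.
Total: 0 matched + 7 padded = 7 rows.

7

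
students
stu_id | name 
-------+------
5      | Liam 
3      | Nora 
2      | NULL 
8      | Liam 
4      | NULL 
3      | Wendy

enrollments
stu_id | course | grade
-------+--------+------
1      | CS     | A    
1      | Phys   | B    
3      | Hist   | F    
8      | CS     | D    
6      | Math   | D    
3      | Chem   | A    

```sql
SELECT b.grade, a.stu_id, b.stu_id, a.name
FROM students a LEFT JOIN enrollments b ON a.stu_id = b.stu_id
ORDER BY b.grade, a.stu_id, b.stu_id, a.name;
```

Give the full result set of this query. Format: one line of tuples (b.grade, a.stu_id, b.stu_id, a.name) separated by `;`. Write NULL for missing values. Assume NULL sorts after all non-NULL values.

(A, 3, 3, Nora); (A, 3, 3, Wendy); (D, 8, 8, Liam); (F, 3, 3, Nora); (F, 3, 3, Wendy); (NULL, 2, NULL, NULL); (NULL, 4, NULL, NULL); (NULL, 5, NULL, Liam)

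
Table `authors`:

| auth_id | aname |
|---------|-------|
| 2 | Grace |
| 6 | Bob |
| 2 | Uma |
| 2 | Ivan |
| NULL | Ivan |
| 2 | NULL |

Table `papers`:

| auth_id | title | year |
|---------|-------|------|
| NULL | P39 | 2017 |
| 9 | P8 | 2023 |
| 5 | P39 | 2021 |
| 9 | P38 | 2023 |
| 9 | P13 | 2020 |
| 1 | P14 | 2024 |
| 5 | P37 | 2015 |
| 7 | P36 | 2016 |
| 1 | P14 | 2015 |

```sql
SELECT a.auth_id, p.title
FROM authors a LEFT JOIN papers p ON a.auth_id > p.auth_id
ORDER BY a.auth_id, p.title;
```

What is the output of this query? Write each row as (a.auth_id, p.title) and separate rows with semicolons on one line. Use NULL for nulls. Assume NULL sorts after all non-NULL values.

(2, P14); (2, P14); (2, P14); (2, P14); (2, P14); (2, P14); (2, P14); (2, P14); (6, P14); (6, P14); (6, P37); (6, P39); (NULL, NULL)

LEFT JOIN keeps every row from `authors`; unmatched rows get NULL for `papers`'s columns.
Matching on a.auth_id > p.auth_id. A NULL in a compared column never satisfies the condition.
- auth_id=2: 2 matching p row(s), so 2 row(s) emitted.
- auth_id=6: 4 matching p row(s), so 4 row(s) emitted.
- auth_id=2: 2 matching p row(s), so 2 row(s) emitted.
- auth_id=2: 2 matching p row(s), so 2 row(s) emitted.
- auth_id=NULL: no p row matches, row kept with p columns NULL.
- auth_id=2: 2 matching p row(s), so 2 row(s) emitted.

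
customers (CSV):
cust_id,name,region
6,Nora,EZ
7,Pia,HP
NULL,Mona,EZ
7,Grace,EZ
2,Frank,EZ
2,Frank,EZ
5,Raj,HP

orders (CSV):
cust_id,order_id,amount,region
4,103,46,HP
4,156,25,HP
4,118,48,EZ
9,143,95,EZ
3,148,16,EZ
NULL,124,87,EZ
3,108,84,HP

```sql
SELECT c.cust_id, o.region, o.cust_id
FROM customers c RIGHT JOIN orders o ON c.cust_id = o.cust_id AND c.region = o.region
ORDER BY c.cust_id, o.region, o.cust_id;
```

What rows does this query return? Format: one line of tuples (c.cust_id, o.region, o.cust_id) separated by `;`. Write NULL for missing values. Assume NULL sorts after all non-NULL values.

(NULL, EZ, 3); (NULL, EZ, 4); (NULL, EZ, 9); (NULL, EZ, NULL); (NULL, HP, 3); (NULL, HP, 4); (NULL, HP, 4)

RIGHT JOIN keeps every row from `orders`; unmatched rows get NULL for `customers`'s columns.
Matching on c.cust_id = o.cust_id AND c.region = o.region. A NULL in a compared column never satisfies the condition.
- c (cust_id=6, region=EZ) has no partner in o.
- c (cust_id=7, region=HP) has no partner in o.
- c (cust_id=NULL, region=EZ) has no partner in o.
- c (cust_id=7, region=EZ) has no partner in o.
- c (cust_id=2, region=EZ) has no partner in o.
- c (cust_id=2, region=EZ) has no partner in o.
- c (cust_id=5, region=HP) has no partner in o.
- plus 7 unmatched o row(s), each kept with NULL c columns.
After projecting and ordering:
c.cust_id | o.region | o.cust_id
NULL | EZ | 3
NULL | EZ | 4
NULL | EZ | 9
NULL | EZ | NULL
NULL | HP | 3
NULL | HP | 4
NULL | HP | 4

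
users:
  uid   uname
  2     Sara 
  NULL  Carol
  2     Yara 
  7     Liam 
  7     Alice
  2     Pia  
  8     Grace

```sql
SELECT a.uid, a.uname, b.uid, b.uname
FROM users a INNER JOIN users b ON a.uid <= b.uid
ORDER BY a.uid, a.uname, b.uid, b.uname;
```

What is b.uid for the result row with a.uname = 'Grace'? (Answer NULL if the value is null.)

8

INNER JOIN keeps only pairs where the ON condition holds.
Matching on a.uid <= b.uid. A NULL in a compared column never satisfies the condition.
Matched pairs: 25.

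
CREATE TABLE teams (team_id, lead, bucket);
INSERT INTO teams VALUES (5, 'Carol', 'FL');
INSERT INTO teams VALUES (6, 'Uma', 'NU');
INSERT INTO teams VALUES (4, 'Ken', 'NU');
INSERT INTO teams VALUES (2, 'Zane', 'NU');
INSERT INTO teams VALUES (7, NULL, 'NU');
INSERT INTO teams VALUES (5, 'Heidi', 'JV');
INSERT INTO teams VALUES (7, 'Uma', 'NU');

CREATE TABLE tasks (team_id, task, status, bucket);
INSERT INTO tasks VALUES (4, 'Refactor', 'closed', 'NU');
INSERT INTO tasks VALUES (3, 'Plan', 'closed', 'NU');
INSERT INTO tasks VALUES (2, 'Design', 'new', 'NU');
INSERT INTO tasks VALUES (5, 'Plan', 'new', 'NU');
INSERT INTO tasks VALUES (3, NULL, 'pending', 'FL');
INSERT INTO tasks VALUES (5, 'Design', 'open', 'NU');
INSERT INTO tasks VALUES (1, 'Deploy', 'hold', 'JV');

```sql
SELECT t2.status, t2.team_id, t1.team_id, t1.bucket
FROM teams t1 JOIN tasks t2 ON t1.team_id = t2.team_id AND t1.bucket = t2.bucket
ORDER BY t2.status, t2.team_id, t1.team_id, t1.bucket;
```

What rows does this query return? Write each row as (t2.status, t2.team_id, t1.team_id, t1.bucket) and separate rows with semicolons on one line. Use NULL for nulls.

(closed, 4, 4, NU); (new, 2, 2, NU)

INNER JOIN keeps only pairs where the ON condition holds.
Matching on t1.team_id = t2.team_id AND t1.bucket = t2.bucket.
- team_id=5, bucket=FL: no matching t2 row, dropped.
- team_id=6, bucket=NU: no matching t2 row, dropped.
- team_id=4, bucket=NU: 1 matching t2 row(s), so 1 row(s) emitted.
- team_id=2, bucket=NU: 1 matching t2 row(s), so 1 row(s) emitted.
- team_id=7, bucket=NU: no matching t2 row, dropped.
- team_id=5, bucket=JV: no matching t2 row, dropped.
- team_id=7, bucket=NU: no matching t2 row, dropped.
After projecting and ordering:
t2.status | t2.team_id | t1.team_id | t1.bucket
closed | 4 | 4 | NU
new | 2 | 2 | NU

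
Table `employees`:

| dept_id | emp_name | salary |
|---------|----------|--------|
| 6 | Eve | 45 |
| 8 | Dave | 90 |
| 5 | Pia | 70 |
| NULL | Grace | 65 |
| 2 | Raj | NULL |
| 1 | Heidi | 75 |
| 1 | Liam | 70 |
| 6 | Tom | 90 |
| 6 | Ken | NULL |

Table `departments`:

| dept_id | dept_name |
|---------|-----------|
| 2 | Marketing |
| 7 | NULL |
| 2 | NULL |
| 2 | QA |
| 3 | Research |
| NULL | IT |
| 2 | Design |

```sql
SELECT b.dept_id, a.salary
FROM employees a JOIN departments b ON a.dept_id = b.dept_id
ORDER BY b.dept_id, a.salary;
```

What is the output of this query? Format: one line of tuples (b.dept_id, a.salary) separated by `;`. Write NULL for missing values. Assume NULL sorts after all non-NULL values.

(2, NULL); (2, NULL); (2, NULL); (2, NULL)

INNER JOIN keeps only pairs where the ON condition holds.
Matching on a.dept_id = b.dept_id. A NULL in a compared column never satisfies the condition.
Matched pairs: 4.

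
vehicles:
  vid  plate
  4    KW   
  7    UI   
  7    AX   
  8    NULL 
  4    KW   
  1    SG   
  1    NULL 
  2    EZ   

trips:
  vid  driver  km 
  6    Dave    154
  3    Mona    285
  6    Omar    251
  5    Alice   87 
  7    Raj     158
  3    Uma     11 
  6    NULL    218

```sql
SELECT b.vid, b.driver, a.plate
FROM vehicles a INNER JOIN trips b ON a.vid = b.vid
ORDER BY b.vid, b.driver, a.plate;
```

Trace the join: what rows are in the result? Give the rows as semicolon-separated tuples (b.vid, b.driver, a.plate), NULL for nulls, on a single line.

(7, Raj, AX); (7, Raj, UI)

INNER JOIN keeps only pairs where the ON condition holds.
Matching on a.vid = b.vid.
Matched pairs: 2.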